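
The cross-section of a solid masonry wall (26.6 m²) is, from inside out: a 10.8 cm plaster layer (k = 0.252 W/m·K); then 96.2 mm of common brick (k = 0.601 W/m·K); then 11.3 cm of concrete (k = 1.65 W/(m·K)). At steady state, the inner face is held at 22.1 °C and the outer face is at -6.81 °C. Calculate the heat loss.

Treat each layer as a resistance in series:
  R_plaster = L/(kA) = 0.108/(0.252·26.6) = 0.01611 K/W
  R_common brick = L/(kA) = 0.0962/(0.601·26.6) = 0.006018 K/W
  R_concrete = L/(kA) = 0.113/(1.65·26.6) = 0.002575 K/W
ΣR = 0.01611 + 0.006018 + 0.002575 = 0.02470 K/W
Q = ΔT/ΣR = (22.1 °C − -6.81 °C)/0.02470 = 1170 W

Q = 1170 W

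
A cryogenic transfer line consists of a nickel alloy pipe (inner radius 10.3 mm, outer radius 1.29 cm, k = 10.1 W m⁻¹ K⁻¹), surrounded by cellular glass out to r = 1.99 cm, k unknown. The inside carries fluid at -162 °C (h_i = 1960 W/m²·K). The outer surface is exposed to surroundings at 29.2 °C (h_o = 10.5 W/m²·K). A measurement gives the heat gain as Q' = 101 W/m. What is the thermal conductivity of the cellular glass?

ΣR = ΔT/Q' = |-162 − 29.2|/101 = 1.893 m·K/W
Known resistances:
  R'_conv,in = 1/(2πr h) = 1/(2π·0.0103·1960) = 0.007884 m·K/W
  R'_nickel alloy = ln(0.0129/0.0103)/(2πk) = 0.2251/(2π·10.1) = 0.003547 m·K/W
  R'_conv,out = 1/(2πr h) = 1/(2π·0.0199·10.5) = 0.7617 m·K/W
R_cellular glass = ΣR − ΣR_known = 1.893 − 0.7731 = 1.120 m·K/W
ln(r₂/r₁)/(2πk) = 1.120 ⇒ k = 0.4335/(2π·1.120) = 0.0616 W/m·K

k = 0.0616 W/m·K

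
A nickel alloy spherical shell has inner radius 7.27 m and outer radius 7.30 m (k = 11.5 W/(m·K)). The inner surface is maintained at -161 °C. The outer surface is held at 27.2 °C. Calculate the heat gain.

Q = 4πk·ΔT/(1/r₁ − 1/r₂) = 4π × 11.5 × 188.2 / (1/7.27 − 1/7.30) = 4.81×10^7 W

Q = 4.81×10^7 W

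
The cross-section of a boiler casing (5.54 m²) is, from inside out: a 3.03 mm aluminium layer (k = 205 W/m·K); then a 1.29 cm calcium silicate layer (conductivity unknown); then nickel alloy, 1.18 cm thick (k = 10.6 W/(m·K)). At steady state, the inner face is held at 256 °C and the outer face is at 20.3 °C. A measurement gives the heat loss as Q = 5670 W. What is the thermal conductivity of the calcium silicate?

k = 0.0563 W/m·K

ΣR = ΔT/Q = |256 − 20.3|/5670 = 0.04157 K/W
Known resistances:
  R_aluminium = L/(kA) = 0.00303/(205·5.54) = 2.668×10^-6 K/W
  R_nickel alloy = L/(kA) = 0.0118/(10.6·5.54) = 2.009×10^-4 K/W
R_calcium silicate = ΣR − ΣR_known = 0.04157 − 2.036×10^-4 = 0.04137 K/W
L/(kA) = 0.04137 ⇒ k = 0.0129/(0.04137·5.54) = 0.0563 W/m·K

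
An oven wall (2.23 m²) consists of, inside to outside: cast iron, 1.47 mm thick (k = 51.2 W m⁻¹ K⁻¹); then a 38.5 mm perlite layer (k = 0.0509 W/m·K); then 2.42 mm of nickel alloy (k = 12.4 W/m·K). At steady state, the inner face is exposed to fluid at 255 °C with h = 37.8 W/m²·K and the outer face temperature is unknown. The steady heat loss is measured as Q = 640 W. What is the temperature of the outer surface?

T_out = 30.3 °C

Sum the resistances:
  R_conv,in = 1/(hA) = 1/(37.8·2.23) = 0.01186 K/W
  R_cast iron = L/(kA) = 0.00147/(51.2·2.23) = 1.287×10^-5 K/W
  R_perlite = L/(kA) = 0.0385/(0.0509·2.23) = 0.3392 K/W
  R_nickel alloy = L/(kA) = 0.00242/(12.4·2.23) = 8.752×10^-5 K/W
ΣR = 0.3511 K/W
ΔT = Q·ΣR = 640 × 0.3511 = 224.7 K
Heat flows outward, so T_out = T_in − ΔT = 255 − 224.7 = 30.3 °C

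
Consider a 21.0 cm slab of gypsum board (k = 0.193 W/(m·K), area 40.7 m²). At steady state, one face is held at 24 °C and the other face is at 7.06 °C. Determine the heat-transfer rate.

Q = kA·ΔT/L = 0.193 × 40.7 × |24 °C − 7.06 °C| / 0.210 = 634 W

Q = 634 W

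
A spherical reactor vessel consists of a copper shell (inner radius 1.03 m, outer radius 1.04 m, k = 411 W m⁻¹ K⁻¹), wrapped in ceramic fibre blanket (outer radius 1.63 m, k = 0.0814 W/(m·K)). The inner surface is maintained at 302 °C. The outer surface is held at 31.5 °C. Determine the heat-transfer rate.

Q = 795 W

Treat each layer as a resistance in series:
  R_copper = (1/1.03 − 1/1.04)/(4πk) = 0.009335/(4π·411) = 1.807×10^-6 K/W
  R_ceramic fibre blanket = (1/1.04 − 1/1.63)/(4πk) = 0.3480/(4π·0.0814) = 0.3402 K/W
ΣR = 1.807×10^-6 + 0.3402 = 0.3402 K/W
Q = ΔT/ΣR = (302 °C − 31.5 °C)/0.3402 = 795 W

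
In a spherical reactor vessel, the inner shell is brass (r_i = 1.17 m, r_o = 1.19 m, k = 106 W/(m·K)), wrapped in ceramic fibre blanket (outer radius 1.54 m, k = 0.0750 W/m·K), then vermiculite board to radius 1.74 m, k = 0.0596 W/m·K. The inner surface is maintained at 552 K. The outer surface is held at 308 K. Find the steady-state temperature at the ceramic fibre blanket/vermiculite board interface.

T = 388 K

Series thermal resistances, inner to outer:
  R_brass = (1/1.17 − 1/1.19)/(4πk) = 0.01436/(4π·106) = 1.078×10^-5 K/W
  R_ceramic fibre blanket = (1/1.19 − 1/1.54)/(4πk) = 0.1910/(4π·0.0750) = 0.2026 K/W
  R_vermiculite board = (1/1.54 − 1/1.74)/(4πk) = 0.07464/(4π·0.0596) = 0.09966 K/W
ΣR = 1.078×10^-5 + 0.2026 + 0.09966 = 0.3023 K/W
Q = ΔT/ΣR = (552 K − 308 K)/0.3023 = 807.1 W
From the inner boundary to the ceramic fibre blanket/vermiculite board interface, ΣR_partial = 0.2026 K/W.
T_interface = T_in − Q·ΣR_partial = 552 K − (807.1)(0.2026) = 388 K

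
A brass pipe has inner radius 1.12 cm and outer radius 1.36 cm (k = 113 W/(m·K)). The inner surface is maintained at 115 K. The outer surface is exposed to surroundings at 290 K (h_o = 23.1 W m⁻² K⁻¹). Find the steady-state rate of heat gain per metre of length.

Resistance network (inner→outer):
  R'_brass = ln(0.0136/0.0112)/(2πk) = 0.1942/(2π·113) = 2.735×10^-4 m·K/W
  R'_conv,out = 1/(2πr h) = 1/(2π·0.0136·23.1) = 0.5066 m·K/W
ΣR = 2.735×10^-4 + 0.5066 = 0.5069 m·K/W
Q' = ΔT/ΣR = (115 K − 290 K)/0.5069 = -345 W/m
(Negative Q' ⇒ heat flows inward; heat gain = 345 W/m.)

Q' = 345 W/m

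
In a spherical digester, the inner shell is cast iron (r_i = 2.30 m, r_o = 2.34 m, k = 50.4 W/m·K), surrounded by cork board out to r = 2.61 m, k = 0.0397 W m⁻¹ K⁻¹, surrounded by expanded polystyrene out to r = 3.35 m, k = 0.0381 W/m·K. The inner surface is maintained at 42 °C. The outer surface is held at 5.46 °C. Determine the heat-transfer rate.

Resistance network (inner→outer):
  R_cast iron = (1/2.30 − 1/2.34)/(4πk) = 0.007432/(4π·50.4) = 1.173×10^-5 K/W
  R_cork board = (1/2.34 − 1/2.61)/(4πk) = 0.04421/(4π·0.0397) = 0.08861 K/W
  R_expanded polystyrene = (1/2.61 − 1/3.35)/(4πk) = 0.08463/(4π·0.0381) = 0.1768 K/W
ΣR = 1.173×10^-5 + 0.08861 + 0.1768 = 0.2654 K/W
Q = ΔT/ΣR = (42 °C − 5.46 °C)/0.2654 = 138 W

Q = 138 W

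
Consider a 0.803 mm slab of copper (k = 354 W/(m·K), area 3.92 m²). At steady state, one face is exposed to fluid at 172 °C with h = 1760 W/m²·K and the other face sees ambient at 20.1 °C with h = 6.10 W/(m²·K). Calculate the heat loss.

Q = 3.62 kW

Treat each layer as a resistance in series:
  R_conv,in = 1/(hA) = 1/(1760·3.92) = 1.449×10^-4 K/W
  R_copper = L/(kA) = 8.03×10^-4/(354·3.92) = 5.787×10^-7 K/W
  R_conv,out = 1/(hA) = 1/(6.10·3.92) = 0.04182 K/W
ΣR = 1.449×10^-4 + 5.787×10^-7 + 0.04182 = 0.04197 K/W
Q = ΔT/ΣR = (172 °C − 20.1 °C)/0.04197 = 3620 W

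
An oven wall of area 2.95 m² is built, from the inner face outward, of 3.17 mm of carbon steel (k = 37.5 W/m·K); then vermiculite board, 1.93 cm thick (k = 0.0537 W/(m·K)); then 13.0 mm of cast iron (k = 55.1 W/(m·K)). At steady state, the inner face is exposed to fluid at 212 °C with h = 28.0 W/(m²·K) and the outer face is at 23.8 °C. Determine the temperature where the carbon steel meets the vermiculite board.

Series thermal resistances, inner to outer:
  R_conv,in = 1/(hA) = 1/(28.0·2.95) = 0.01211 K/W
  R_carbon steel = L/(kA) = 0.00317/(37.5·2.95) = 2.866×10^-5 K/W
  R_vermiculite board = L/(kA) = 0.0193/(0.0537·2.95) = 0.1218 K/W
  R_cast iron = L/(kA) = 0.0130/(55.1·2.95) = 7.998×10^-5 K/W
ΣR = 0.01211 + 2.866×10^-5 + 0.1218 + 7.998×10^-5 = 0.1340 K/W
Q = ΔT/ΣR = (212 °C − 23.8 °C)/0.1340 = 1404 W
From the inner boundary to the carbon steel/vermiculite board interface, ΣR_partial = 0.01214 K/W.
T_interface = T_in − Q·ΣR_partial = 212 °C − (1404)(0.01214) = 195 °C

T = 195 °C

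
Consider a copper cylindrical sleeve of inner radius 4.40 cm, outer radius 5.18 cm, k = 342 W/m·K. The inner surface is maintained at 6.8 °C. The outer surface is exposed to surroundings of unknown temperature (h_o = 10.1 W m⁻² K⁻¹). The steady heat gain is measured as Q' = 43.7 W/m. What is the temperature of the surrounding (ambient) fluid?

Sum the resistances:
  R'_copper = ln(0.0518/0.0440)/(2πk) = 0.1632/(2π·342) = 7.595×10^-5 m·K/W
  R'_conv,out = 1/(2πr h) = 1/(2π·0.0518·10.1) = 0.3042 m·K/W
ΣR = 0.3043 m·K/W
ΔT = Q'·ΣR = 43.7 × 0.3043 = 13.30 K
Heat flows inward, so T_out = T_in + ΔT = 6.8 + 13.30 = 20.1 °C

T_out = 20.1 °C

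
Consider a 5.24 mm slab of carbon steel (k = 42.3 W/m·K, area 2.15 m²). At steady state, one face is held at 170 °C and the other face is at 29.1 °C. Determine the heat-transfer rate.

Q = kA·ΔT/L = 42.3 × 2.15 × |170 °C − 29.1 °C| / 0.00524 = 2.45×10^6 W

Q = 2450 kW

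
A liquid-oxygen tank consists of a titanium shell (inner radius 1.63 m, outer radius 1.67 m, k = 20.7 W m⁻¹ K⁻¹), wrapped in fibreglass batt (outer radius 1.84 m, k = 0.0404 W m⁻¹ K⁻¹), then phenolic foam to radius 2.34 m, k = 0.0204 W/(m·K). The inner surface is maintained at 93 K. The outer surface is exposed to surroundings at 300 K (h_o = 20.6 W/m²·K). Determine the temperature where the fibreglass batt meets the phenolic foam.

T = 133 K

Treat each layer as a resistance in series:
  R_titanium = (1/1.63 − 1/1.67)/(4πk) = 0.01469/(4π·20.7) = 5.649×10^-5 K/W
  R_fibreglass batt = (1/1.67 − 1/1.84)/(4πk) = 0.05532/(4π·0.0404) = 0.1090 K/W
  R_phenolic foam = (1/1.84 − 1/2.34)/(4πk) = 0.1161/(4π·0.0204) = 0.4530 K/W
  R_conv,out = 1/(4πr²h) = 1/(4π·2.34²·20.6) = 7.055×10^-4 K/W
ΣR = 5.649×10^-5 + 0.1090 + 0.4530 + 7.055×10^-4 = 0.5628 K/W
Q = ΔT/ΣR = (93 K − 300 K)/0.5628 = -367.8 W
From the inner boundary to the fibreglass batt/phenolic foam interface, ΣR_partial = 0.1091 K/W.
T_interface = T_in − Q·ΣR_partial = 93 K − (-367.8)(0.1091) = 133 K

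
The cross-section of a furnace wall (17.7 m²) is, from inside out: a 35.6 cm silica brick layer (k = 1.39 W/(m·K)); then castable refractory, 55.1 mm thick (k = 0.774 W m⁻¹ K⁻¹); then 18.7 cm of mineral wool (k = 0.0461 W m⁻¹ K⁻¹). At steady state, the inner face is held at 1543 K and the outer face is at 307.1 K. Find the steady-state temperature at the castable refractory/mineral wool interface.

Resistance network (inner→outer):
  R_silica brick = L/(kA) = 0.356/(1.39·17.7) = 0.01447 K/W
  R_castable refractory = L/(kA) = 0.0551/(0.774·17.7) = 0.004022 K/W
  R_mineral wool = L/(kA) = 0.187/(0.0461·17.7) = 0.2292 K/W
ΣR = 0.01447 + 0.004022 + 0.2292 = 0.2477 K/W
Q = ΔT/ΣR = (1543 K − 307.1 K)/0.2477 = 4990 W
From the inner boundary to the castable refractory/mineral wool interface, ΣR_partial = 0.01849 K/W.
T_interface = T_in − Q·ΣR_partial = 1543 K − (4990)(0.01849) = 1451 K

T = 1451 K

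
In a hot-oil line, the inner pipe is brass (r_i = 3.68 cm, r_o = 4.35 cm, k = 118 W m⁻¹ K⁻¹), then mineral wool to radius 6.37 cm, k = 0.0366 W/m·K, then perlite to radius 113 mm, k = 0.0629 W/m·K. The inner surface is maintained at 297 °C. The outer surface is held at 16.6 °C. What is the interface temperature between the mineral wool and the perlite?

T = 147 °C

Series thermal resistances, inner to outer:
  R'_brass = ln(0.0435/0.0368)/(2πk) = 0.1673/(2π·118) = 2.256×10^-4 m·K/W
  R'_mineral wool = ln(0.0637/0.0435)/(2πk) = 0.3814/(2π·0.0366) = 1.659 m·K/W
  R'_perlite = ln(0.113/0.0637)/(2πk) = 0.5732/(2π·0.0629) = 1.450 m·K/W
ΣR = 2.256×10^-4 + 1.659 + 1.450 = 3.109 m·K/W
Q' = ΔT/ΣR = (297 °C − 16.6 °C)/3.109 = 90.19 W/m
From the inner boundary to the mineral wool/perlite interface, ΣR_partial = 1.659 m·K/W.
T_interface = T_in − Q'·ΣR_partial = 297 °C − (90.19)(1.659) = 147 °C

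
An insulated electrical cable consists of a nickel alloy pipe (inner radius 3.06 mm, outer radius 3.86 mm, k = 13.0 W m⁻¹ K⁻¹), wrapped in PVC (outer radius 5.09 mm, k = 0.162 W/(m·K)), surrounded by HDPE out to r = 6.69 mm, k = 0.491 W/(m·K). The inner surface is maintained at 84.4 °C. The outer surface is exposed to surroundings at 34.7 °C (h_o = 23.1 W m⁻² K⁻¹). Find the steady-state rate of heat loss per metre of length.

Treat each layer as a resistance in series:
  R'_nickel alloy = ln(0.00386/0.00306)/(2πk) = 0.2323/(2π·13.0) = 0.002843 m·K/W
  R'_PVC = ln(0.00509/0.00386)/(2πk) = 0.2766/(2π·0.162) = 0.2718 m·K/W
  R'_HDPE = ln(0.00669/0.00509)/(2πk) = 0.2733/(2π·0.491) = 0.08860 m·K/W
  R'_conv,out = 1/(2πr h) = 1/(2π·0.00669·23.1) = 1.030 m·K/W
ΣR = 0.002843 + 0.2718 + 0.08860 + 1.030 = 1.393 m·K/W
Q' = ΔT/ΣR = (84.4 °C − 34.7 °C)/1.393 = 35.7 W/m

Q' = 35.7 W/m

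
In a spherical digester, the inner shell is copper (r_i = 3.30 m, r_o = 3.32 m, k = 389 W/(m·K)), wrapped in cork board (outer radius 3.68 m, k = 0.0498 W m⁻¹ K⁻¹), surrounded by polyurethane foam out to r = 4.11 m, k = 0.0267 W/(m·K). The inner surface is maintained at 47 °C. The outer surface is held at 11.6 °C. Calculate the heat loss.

Treat each layer as a resistance in series:
  R_copper = (1/3.30 − 1/3.32)/(4πk) = 0.001825/(4π·389) = 3.734×10^-7 K/W
  R_cork board = (1/3.32 − 1/3.68)/(4πk) = 0.02947/(4π·0.0498) = 0.04708 K/W
  R_polyurethane foam = (1/3.68 − 1/4.11)/(4πk) = 0.02843/(4π·0.0267) = 0.08473 K/W
ΣR = 3.734×10^-7 + 0.04708 + 0.08473 = 0.1318 K/W
Q = ΔT/ΣR = (47 °C − 11.6 °C)/0.1318 = 269 W

Q = 269 W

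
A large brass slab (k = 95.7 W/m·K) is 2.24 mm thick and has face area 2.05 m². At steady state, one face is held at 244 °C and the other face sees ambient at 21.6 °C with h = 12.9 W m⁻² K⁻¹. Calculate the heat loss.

Q = 5.88 kW

Series thermal resistances, inner to outer:
  R_brass = L/(kA) = 0.00224/(95.7·2.05) = 1.142×10^-5 K/W
  R_conv,out = 1/(hA) = 1/(12.9·2.05) = 0.03781 K/W
ΣR = 1.142×10^-5 + 0.03781 = 0.03782 K/W
Q = ΔT/ΣR = (244 °C − 21.6 °C)/0.03782 = 5880 W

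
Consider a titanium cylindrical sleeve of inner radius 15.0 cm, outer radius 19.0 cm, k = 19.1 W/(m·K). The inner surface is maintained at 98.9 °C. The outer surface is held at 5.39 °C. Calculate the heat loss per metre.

Q' = 47.5 kW/m

Q' = 2πk·ΔT/ln(r₂/r₁) = 2π × 19.1 × 93.51 / ln(0.190/0.150) = 47500 W/m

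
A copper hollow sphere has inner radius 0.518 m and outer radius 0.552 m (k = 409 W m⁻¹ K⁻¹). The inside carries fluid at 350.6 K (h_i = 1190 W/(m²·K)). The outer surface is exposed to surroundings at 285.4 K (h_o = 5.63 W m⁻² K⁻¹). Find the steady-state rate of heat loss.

Q = 1400 W

Series thermal resistances, inner to outer:
  R_conv,in = 1/(4πr²h) = 1/(4π·0.518²·1190) = 2.492×10^-4 K/W
  R_copper = (1/0.518 − 1/0.552)/(4πk) = 0.1189/(4π·409) = 2.314×10^-5 K/W
  R_conv,out = 1/(4πr²h) = 1/(4π·0.552²·5.63) = 0.04639 K/W
ΣR = 2.492×10^-4 + 2.314×10^-5 + 0.04639 = 0.04666 K/W
Q = ΔT/ΣR = (350.6 K − 285.4 K)/0.04666 = 1400 W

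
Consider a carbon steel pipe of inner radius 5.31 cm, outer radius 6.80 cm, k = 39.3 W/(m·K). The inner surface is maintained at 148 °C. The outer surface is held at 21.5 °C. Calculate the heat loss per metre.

Q' = 2πk·ΔT/ln(r₂/r₁) = 2π × 39.3 × 126.5 / ln(0.0680/0.0531) = 1.26×10^5 W/m

Q' = 126 kW/m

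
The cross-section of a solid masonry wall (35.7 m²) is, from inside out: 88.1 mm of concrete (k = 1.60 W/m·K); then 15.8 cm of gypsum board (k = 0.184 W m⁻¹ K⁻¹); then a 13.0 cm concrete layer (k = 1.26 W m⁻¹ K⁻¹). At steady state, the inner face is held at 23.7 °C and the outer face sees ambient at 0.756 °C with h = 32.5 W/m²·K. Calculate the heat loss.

Q = 782 W

Series thermal resistances, inner to outer:
  R_concrete = L/(kA) = 0.0881/(1.60·35.7) = 0.001542 K/W
  R_gypsum board = L/(kA) = 0.158/(0.184·35.7) = 0.02405 K/W
  R_concrete = L/(kA) = 0.130/(1.26·35.7) = 0.002890 K/W
  R_conv,out = 1/(hA) = 1/(32.5·35.7) = 8.619×10^-4 K/W
ΣR = 0.001542 + 0.02405 + 0.002890 + 8.619×10^-4 = 0.02934 K/W
Q = ΔT/ΣR = (23.7 °C − 0.756 °C)/0.02934 = 782 W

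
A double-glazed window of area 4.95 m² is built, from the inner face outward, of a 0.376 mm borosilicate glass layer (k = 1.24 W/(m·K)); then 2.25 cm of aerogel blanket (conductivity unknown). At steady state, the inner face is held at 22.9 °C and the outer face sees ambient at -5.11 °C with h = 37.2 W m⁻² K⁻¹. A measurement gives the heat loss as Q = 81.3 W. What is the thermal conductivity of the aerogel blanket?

ΣR = ΔT/Q = |22.9 − -5.11|/81.3 = 0.3445 K/W
Known resistances:
  R_borosilicate glass = L/(kA) = 3.76×10^-4/(1.24·4.95) = 6.126×10^-5 K/W
  R_conv,out = 1/(hA) = 1/(37.2·4.95) = 0.005431 K/W
R_aerogel blanket = ΣR − ΣR_known = 0.3445 − 0.005492 = 0.3390 K/W
L/(kA) = 0.3390 ⇒ k = 0.0225/(0.3390·4.95) = 0.0134 W/m·K

k = 0.0134 W/m·K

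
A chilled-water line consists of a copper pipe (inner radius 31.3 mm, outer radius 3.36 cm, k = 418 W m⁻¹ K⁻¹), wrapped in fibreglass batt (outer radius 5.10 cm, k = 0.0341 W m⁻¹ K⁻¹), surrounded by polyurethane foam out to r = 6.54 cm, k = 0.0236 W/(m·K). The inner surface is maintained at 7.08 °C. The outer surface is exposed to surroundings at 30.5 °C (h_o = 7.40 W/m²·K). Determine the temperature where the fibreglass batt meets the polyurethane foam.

Treat each layer as a resistance in series:
  R'_copper = ln(0.0336/0.0313)/(2πk) = 0.07091/(2π·418) = 2.700×10^-5 m·K/W
  R'_fibreglass batt = ln(0.0510/0.0336)/(2πk) = 0.4173/(2π·0.0341) = 1.948 m·K/W
  R'_polyurethane foam = ln(0.0654/0.0510)/(2πk) = 0.2487/(2π·0.0236) = 1.677 m·K/W
  R'_conv,out = 1/(2πr h) = 1/(2π·0.0654·7.40) = 0.3289 m·K/W
ΣR = 2.700×10^-5 + 1.948 + 1.677 + 0.3289 = 3.954 m·K/W
Q' = ΔT/ΣR = (7.08 °C − 30.5 °C)/3.954 = -5.923 W/m
From the inner boundary to the fibreglass batt/polyurethane foam interface, ΣR_partial = 1.948 m·K/W.
T_interface = T_in − Q'·ΣR_partial = 7.08 °C − (-5.923)(1.948) = 18.6 °C

T = 18.6 °C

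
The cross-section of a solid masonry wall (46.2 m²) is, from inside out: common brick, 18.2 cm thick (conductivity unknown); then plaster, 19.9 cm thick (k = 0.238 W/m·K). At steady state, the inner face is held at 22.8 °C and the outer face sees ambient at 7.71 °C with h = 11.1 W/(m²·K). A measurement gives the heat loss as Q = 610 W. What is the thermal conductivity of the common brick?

k = 0.840 W/m·K

ΣR = ΔT/Q = |22.8 − 7.71|/610 = 0.02474 K/W
Known resistances:
  R_plaster = L/(kA) = 0.199/(0.238·46.2) = 0.01810 K/W
  R_conv,out = 1/(hA) = 1/(11.1·46.2) = 0.001950 K/W
R_common brick = ΣR − ΣR_known = 0.02474 − 0.02005 = 0.004690 K/W
L/(kA) = 0.004690 ⇒ k = 0.182/(0.004690·46.2) = 0.840 W/m·K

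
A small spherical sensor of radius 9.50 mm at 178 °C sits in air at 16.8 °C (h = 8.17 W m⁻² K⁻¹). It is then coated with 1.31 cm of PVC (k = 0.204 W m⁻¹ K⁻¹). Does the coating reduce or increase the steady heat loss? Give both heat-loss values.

Critical radius for a sphere: r_cr = 2k/h = 0.0499 m = 4.99 cm.
Outer radius after coating: r₂ = 0.00950 + 0.0131 = 0.02260 m.
Since r₁ < r_cr and r₂ ≤ r_cr, the coating moves toward the maximum at r_cr — heat loss rises.
Bare: R = 1/(4πr₁²h) = 107.9 K/W; Q = 161.2/107.9 = 1.49 W.
Coated: R = R_cond + R_conv = 42.87 K/W; Q = 161.2/42.87 = 3.76 W.

increases: 1.49 → 3.76 W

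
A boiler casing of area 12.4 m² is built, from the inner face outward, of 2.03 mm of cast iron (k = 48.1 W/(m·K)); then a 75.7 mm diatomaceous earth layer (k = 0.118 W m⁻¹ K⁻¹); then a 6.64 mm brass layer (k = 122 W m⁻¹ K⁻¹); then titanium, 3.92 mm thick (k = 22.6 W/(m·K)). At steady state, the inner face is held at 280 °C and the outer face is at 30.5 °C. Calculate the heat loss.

Q = 4.82 kW

Resistance network (inner→outer):
  R_cast iron = L/(kA) = 0.00203/(48.1·12.4) = 3.404×10^-6 K/W
  R_diatomaceous earth = L/(kA) = 0.0757/(0.118·12.4) = 0.05174 K/W
  R_brass = L/(kA) = 0.00664/(122·12.4) = 4.389×10^-6 K/W
  R_titanium = L/(kA) = 0.00392/(22.6·12.4) = 1.399×10^-5 K/W
ΣR = 3.404×10^-6 + 0.05174 + 4.389×10^-6 + 1.399×10^-5 = 0.05176 K/W
Q = ΔT/ΣR = (280 °C − 30.5 °C)/0.05176 = 4820 W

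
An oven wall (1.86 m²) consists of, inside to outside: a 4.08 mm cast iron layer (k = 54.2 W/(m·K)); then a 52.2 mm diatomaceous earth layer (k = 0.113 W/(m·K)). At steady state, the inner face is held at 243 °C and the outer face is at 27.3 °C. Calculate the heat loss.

Q = 868 W

Treat each layer as a resistance in series:
  R_cast iron = L/(kA) = 0.00408/(54.2·1.86) = 4.047×10^-5 K/W
  R_diatomaceous earth = L/(kA) = 0.0522/(0.113·1.86) = 0.2484 K/W
ΣR = 4.047×10^-5 + 0.2484 = 0.2484 K/W
Q = ΔT/ΣR = (243 °C − 27.3 °C)/0.2484 = 868 W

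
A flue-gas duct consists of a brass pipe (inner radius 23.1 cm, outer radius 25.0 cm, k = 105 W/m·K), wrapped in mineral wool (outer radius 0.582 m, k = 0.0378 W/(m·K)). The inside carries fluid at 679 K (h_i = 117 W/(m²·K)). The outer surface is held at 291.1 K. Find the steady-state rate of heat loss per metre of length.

Q' = 109 W/m

Resistance network (inner→outer):
  R'_conv,in = 1/(2πr h) = 1/(2π·0.231·117) = 0.005889 m·K/W
  R'_brass = ln(0.250/0.231)/(2πk) = 0.07904/(2π·105) = 1.198×10^-4 m·K/W
  R'_mineral wool = ln(0.582/0.250)/(2πk) = 0.8450/(2π·0.0378) = 3.558 m·K/W
ΣR = 0.005889 + 1.198×10^-4 + 3.558 = 3.564 m·K/W
Q' = ΔT/ΣR = (679 K − 291.1 K)/3.564 = 109 W/m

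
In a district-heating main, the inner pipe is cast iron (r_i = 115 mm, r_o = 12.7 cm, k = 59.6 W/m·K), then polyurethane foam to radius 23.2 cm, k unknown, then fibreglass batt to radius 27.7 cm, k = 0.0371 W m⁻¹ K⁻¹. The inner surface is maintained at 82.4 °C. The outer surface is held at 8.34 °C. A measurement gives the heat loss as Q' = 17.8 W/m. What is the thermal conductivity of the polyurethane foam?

k = 0.0282 W/m·K

ΣR = ΔT/Q' = |82.4 − 8.34|/17.8 = 4.161 m·K/W
Known resistances:
  R'_cast iron = ln(0.127/0.115)/(2πk) = 0.09925/(2π·59.6) = 2.650×10^-4 m·K/W
  R'_fibreglass batt = ln(0.277/0.232)/(2πk) = 0.1773/(2π·0.0371) = 0.7605 m·K/W
R_polyurethane foam = ΣR − ΣR_known = 4.161 − 0.7608 = 3.400 m·K/W
ln(r₂/r₁)/(2πk) = 3.400 ⇒ k = 0.6026/(2π·3.400) = 0.0282 W/m·K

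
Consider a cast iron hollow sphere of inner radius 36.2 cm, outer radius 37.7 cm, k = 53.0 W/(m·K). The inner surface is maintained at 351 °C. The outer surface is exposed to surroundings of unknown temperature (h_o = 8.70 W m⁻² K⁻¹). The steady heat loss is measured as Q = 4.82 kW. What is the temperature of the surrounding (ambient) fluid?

Series resistances:
  R_cast iron = (1/0.362 − 1/0.377)/(4πk) = 0.1099/(4π·53.0) = 1.650×10^-4 K/W
  R_conv,out = 1/(4πr²h) = 1/(4π·0.377²·8.70) = 0.06436 K/W
ΣR = 0.06452 K/W
ΔT = Q·ΣR = 4820 × 0.06452 = 311.0 K
Heat flows outward, so T_out = T_in − ΔT = 351 − 311.0 = 40.0 °C

T_out = 40.0 °C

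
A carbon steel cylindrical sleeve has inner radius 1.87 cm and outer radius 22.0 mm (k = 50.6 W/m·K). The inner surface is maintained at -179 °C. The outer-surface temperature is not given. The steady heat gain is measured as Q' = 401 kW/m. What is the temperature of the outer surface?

Sum the resistances:
  R'_carbon steel = ln(0.0220/0.0187)/(2πk) = 0.1625/(2π·50.6) = 5.112×10^-4 m·K/W
ΣR = 5.112×10^-4 m·K/W
ΔT = Q'·ΣR = 4.01×10^5 × 5.112×10^-4 = 205.0 K
Heat flows inward, so T_out = T_in + ΔT = -179 + 205.0 = 26.0 °C

T_out = 26.0 °C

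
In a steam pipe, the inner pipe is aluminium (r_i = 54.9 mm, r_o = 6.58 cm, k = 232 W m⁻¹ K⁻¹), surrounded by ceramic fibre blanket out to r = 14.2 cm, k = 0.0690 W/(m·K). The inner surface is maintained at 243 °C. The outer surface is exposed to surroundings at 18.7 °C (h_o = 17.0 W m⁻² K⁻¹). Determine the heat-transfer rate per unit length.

Treat each layer as a resistance in series:
  R'_aluminium = ln(0.0658/0.0549)/(2πk) = 0.1811/(2π·232) = 1.242×10^-4 m·K/W
  R'_ceramic fibre blanket = ln(0.142/0.0658)/(2πk) = 0.7692/(2π·0.0690) = 1.774 m·K/W
  R'_conv,out = 1/(2πr h) = 1/(2π·0.142·17.0) = 0.06593 m·K/W
ΣR = 1.242×10^-4 + 1.774 + 0.06593 = 1.840 m·K/W
Q' = ΔT/ΣR = (243 °C − 18.7 °C)/1.840 = 122 W/m

Q' = 122 W/m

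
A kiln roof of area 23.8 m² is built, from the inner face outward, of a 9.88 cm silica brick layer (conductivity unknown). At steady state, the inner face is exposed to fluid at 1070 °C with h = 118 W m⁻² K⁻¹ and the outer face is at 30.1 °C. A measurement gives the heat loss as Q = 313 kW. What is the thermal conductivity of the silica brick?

ΣR = ΔT/Q = |1070 − 30.1|/3.13×10^5 = 0.003322 K/W
Known resistances:
  R_conv,in = 1/(hA) = 1/(118·23.8) = 3.561×10^-4 K/W
R_silica brick = ΣR − ΣR_known = 0.003322 − 3.561×10^-4 = 0.002966 K/W
L/(kA) = 0.002966 ⇒ k = 0.0988/(0.002966·23.8) = 1.40 W/m·K

k = 1.40 W/m·K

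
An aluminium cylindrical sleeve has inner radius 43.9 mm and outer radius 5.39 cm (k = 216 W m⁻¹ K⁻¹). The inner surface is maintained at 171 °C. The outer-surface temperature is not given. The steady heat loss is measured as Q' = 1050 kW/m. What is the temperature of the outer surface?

T_out = 12.2 °C

Sum the resistances:
  R'_aluminium = ln(0.0539/0.0439)/(2πk) = 0.2052/(2π·216) = 1.512×10^-4 m·K/W
ΣR = 1.512×10^-4 m·K/W
ΔT = Q'·ΣR = 1.05×10^6 × 1.512×10^-4 = 158.8 K
Heat flows outward, so T_out = T_in − ΔT = 171 − 158.8 = 12.2 °C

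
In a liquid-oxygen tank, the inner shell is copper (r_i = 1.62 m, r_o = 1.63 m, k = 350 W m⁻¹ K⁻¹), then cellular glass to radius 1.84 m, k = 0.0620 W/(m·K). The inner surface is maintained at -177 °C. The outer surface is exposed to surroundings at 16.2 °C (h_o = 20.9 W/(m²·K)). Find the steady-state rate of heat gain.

Q = 2.12 kW

Resistance network (inner→outer):
  R_copper = (1/1.62 − 1/1.63)/(4πk) = 0.003787/(4π·350) = 8.610×10^-7 K/W
  R_cellular glass = (1/1.63 − 1/1.84)/(4πk) = 0.07002/(4π·0.0620) = 0.08987 K/W
  R_conv,out = 1/(4πr²h) = 1/(4π·1.84²·20.9) = 0.001125 K/W
ΣR = 8.610×10^-7 + 0.08987 + 0.001125 = 0.09100 K/W
Q = ΔT/ΣR = (-177 °C − 16.2 °C)/0.09100 = -2120 W
(Negative Q ⇒ heat flows inward; heat gain = 2120 W.)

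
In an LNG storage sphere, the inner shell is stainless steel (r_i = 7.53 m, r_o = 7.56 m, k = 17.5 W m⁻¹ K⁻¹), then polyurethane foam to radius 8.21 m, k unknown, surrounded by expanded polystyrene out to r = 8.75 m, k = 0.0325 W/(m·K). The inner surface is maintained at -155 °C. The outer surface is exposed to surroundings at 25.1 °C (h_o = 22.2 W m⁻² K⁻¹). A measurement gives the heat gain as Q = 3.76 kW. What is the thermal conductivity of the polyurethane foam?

k = 0.0283 W/m·K

ΣR = ΔT/Q = |-155 − 25.1|/3760 = 0.04790 K/W
Known resistances:
  R_stainless steel = (1/7.53 − 1/7.56)/(4πk) = 5.270×10^-4/(4π·17.5) = 2.396×10^-6 K/W
  R_expanded polystyrene = (1/8.21 − 1/8.75)/(4πk) = 0.007517/(4π·0.0325) = 0.01841 K/W
  R_conv,out = 1/(4πr²h) = 1/(4π·8.75²·22.2) = 4.682×10^-5 K/W
R_polyurethane foam = ΣR − ΣR_known = 0.04790 − 0.01846 = 0.02944 K/W
(1/r₁−1/r₂)/(4πk) = 0.02944 ⇒ k = 0.01047/(4π·0.02944) = 0.0283 W/m·K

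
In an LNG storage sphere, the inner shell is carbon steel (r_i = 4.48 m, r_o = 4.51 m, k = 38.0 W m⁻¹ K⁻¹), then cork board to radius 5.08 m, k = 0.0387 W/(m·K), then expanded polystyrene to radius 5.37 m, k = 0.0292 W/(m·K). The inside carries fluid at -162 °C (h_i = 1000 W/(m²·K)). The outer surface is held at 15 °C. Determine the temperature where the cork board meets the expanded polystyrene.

Resistance network (inner→outer):
  R_conv,in = 1/(4πr²h) = 1/(4π·4.48²·1000) = 3.965×10^-6 K/W
  R_carbon steel = (1/4.48 − 1/4.51)/(4πk) = 0.001485/(4π·38.0) = 3.109×10^-6 K/W
  R_cork board = (1/4.51 − 1/5.08)/(4πk) = 0.02488/(4π·0.0387) = 0.05116 K/W
  R_expanded polystyrene = (1/5.08 − 1/5.37)/(4πk) = 0.01063/(4π·0.0292) = 0.02897 K/W
ΣR = 3.965×10^-6 + 3.109×10^-6 + 0.05116 + 0.02897 = 0.08014 K/W
Q = ΔT/ΣR = (-162 °C − 15 °C)/0.08014 = -2209 W
From the inner boundary to the cork board/expanded polystyrene interface, ΣR_partial = 0.05117 K/W.
T_interface = T_in − Q·ΣR_partial = -162 °C − (-2209)(0.05117) = -49.0 °C

T = -49.0 °C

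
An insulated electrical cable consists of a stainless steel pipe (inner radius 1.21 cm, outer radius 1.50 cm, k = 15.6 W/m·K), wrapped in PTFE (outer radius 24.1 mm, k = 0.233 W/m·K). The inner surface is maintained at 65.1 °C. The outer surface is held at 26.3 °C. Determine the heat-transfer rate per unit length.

Resistance network (inner→outer):
  R'_stainless steel = ln(0.0150/0.0121)/(2πk) = 0.2148/(2π·15.6) = 0.002192 m·K/W
  R'_PTFE = ln(0.0241/0.0150)/(2πk) = 0.4742/(2π·0.233) = 0.3239 m·K/W
ΣR = 0.002192 + 0.3239 = 0.3261 m·K/W
Q' = ΔT/ΣR = (65.1 °C − 26.3 °C)/0.3261 = 119 W/m

Q' = 119 W/m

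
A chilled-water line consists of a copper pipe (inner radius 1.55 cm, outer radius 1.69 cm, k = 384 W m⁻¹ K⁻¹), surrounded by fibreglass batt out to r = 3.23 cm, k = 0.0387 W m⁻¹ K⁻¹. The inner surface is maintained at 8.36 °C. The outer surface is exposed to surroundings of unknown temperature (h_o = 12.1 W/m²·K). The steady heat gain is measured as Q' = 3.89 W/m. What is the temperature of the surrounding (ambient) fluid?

Series resistances:
  R'_copper = ln(0.0169/0.0155)/(2πk) = 0.08647/(2π·384) = 3.584×10^-5 m·K/W
  R'_fibreglass batt = ln(0.0323/0.0169)/(2πk) = 0.6478/(2π·0.0387) = 2.664 m·K/W
  R'_conv,out = 1/(2πr h) = 1/(2π·0.0323·12.1) = 0.4072 m·K/W
ΣR = 3.071 m·K/W
ΔT = Q'·ΣR = 3.89 × 3.071 = 11.95 K
Heat flows inward, so T_out = T_in + ΔT = 8.36 + 11.95 = 20.3 °C

T_out = 20.3 °C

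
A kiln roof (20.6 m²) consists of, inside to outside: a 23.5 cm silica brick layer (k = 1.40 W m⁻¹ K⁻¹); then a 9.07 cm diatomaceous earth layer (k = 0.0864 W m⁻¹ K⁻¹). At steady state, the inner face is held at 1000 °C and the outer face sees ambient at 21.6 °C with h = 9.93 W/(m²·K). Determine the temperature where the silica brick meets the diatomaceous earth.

T = 875 °C

Series thermal resistances, inner to outer:
  R_silica brick = L/(kA) = 0.235/(1.40·20.6) = 0.008148 K/W
  R_diatomaceous earth = L/(kA) = 0.0907/(0.0864·20.6) = 0.05096 K/W
  R_conv,out = 1/(hA) = 1/(9.93·20.6) = 0.004889 K/W
ΣR = 0.008148 + 0.05096 + 0.004889 = 0.06400 K/W
Q = ΔT/ΣR = (1000 °C − 21.6 °C)/0.06400 = 15290 W
From the inner boundary to the silica brick/diatomaceous earth interface, ΣR_partial = 0.008148 K/W.
T_interface = T_in − Q·ΣR_partial = 1000 °C − (15290)(0.008148) = 875 °C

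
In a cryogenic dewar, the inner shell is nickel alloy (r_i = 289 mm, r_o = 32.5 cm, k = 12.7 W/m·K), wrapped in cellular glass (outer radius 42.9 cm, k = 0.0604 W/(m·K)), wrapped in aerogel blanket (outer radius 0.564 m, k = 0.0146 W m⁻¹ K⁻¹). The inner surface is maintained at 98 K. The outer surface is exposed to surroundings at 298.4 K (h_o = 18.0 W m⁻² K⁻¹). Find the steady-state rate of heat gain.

Series thermal resistances, inner to outer:
  R_nickel alloy = (1/0.289 − 1/0.325)/(4πk) = 0.3833/(4π·12.7) = 0.002402 K/W
  R_cellular glass = (1/0.325 − 1/0.429)/(4πk) = 0.7459/(4π·0.0604) = 0.9828 K/W
  R_aerogel blanket = (1/0.429 − 1/0.564)/(4πk) = 0.5580/(4π·0.0146) = 3.041 K/W
  R_conv,out = 1/(4πr²h) = 1/(4π·0.564²·18.0) = 0.01390 K/W
ΣR = 0.002402 + 0.9828 + 3.041 + 0.01390 = 4.040 K/W
Q = ΔT/ΣR = (98 K − 298.4 K)/4.040 = -49.6 W
(Negative Q ⇒ heat flows inward; heat gain = 49.6 W.)

Q = 49.6 W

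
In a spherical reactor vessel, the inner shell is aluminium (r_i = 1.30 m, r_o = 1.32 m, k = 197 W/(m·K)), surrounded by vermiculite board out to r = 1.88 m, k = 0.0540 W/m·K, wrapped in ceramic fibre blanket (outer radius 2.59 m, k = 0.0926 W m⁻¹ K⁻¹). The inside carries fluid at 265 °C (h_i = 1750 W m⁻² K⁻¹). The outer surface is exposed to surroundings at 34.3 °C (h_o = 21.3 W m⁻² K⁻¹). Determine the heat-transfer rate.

Q = 503 W

Series thermal resistances, inner to outer:
  R_conv,in = 1/(4πr²h) = 1/(4π·1.30²·1750) = 2.691×10^-5 K/W
  R_aluminium = (1/1.30 − 1/1.32)/(4πk) = 0.01166/(4π·197) = 4.708×10^-6 K/W
  R_vermiculite board = (1/1.32 − 1/1.88)/(4πk) = 0.2257/(4π·0.0540) = 0.3325 K/W
  R_ceramic fibre blanket = (1/1.88 − 1/2.59)/(4πk) = 0.1458/(4π·0.0926) = 0.1253 K/W
  R_conv,out = 1/(4πr²h) = 1/(4π·2.59²·21.3) = 5.569×10^-4 K/W
ΣR = 2.691×10^-5 + 4.708×10^-6 + 0.3325 + 0.1253 + 5.569×10^-4 = 0.4584 K/W
Q = ΔT/ΣR = (265 °C − 34.3 °C)/0.4584 = 503 W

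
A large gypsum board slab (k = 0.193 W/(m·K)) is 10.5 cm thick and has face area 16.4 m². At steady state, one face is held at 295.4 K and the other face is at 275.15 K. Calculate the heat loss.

Q = 610 W

Q = kA·ΔT/L = 0.193 × 16.4 × |295.4 K − 275.15 K| / 0.105 = 610 W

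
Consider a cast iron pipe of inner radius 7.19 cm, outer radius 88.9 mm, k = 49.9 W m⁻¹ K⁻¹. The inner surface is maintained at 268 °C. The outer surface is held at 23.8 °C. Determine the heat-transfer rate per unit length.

Q' = 2πk·ΔT/ln(r₂/r₁) = 2π × 49.9 × 244.2 / ln(0.0889/0.0719) = 3.61×10^5 W/m

Q' = 3.61×10^5 W/m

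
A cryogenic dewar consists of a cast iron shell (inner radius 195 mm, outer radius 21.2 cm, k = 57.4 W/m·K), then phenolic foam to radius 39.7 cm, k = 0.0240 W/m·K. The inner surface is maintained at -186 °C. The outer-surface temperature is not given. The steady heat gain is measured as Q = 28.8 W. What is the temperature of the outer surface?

Series resistances:
  R_cast iron = (1/0.195 − 1/0.212)/(4πk) = 0.4112/(4π·57.4) = 5.701×10^-4 K/W
  R_phenolic foam = (1/0.212 − 1/0.397)/(4πk) = 2.198/(4π·0.0240) = 7.288 K/W
ΣR = 7.289 K/W
ΔT = Q·ΣR = 28.8 × 7.289 = 209.9 K
Heat flows inward, so T_out = T_in + ΔT = -186 + 209.9 = 23.9 °C

T_out = 23.9 °C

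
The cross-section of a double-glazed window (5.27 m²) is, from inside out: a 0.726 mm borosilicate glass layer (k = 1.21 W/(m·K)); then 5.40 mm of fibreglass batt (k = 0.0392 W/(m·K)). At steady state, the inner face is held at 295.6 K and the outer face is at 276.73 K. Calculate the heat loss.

Q = 719 W

Treat each layer as a resistance in series:
  R_borosilicate glass = L/(kA) = 7.26×10^-4/(1.21·5.27) = 1.139×10^-4 K/W
  R_fibreglass batt = L/(kA) = 0.00540/(0.0392·5.27) = 0.02614 K/W
ΣR = 1.139×10^-4 + 0.02614 = 0.02625 K/W
Q = ΔT/ΣR = (295.6 K − 276.73 K)/0.02625 = 719 W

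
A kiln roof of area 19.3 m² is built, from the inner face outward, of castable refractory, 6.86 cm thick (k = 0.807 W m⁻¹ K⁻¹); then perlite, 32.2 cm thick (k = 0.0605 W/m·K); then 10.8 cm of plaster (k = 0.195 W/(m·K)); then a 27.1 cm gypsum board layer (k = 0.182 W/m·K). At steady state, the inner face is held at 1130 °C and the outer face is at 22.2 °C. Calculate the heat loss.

Q = 2.87 kW

Series thermal resistances, inner to outer:
  R_castable refractory = L/(kA) = 0.0686/(0.807·19.3) = 0.004404 K/W
  R_perlite = L/(kA) = 0.322/(0.0605·19.3) = 0.2758 K/W
  R_plaster = L/(kA) = 0.108/(0.195·19.3) = 0.02870 K/W
  R_gypsum board = L/(kA) = 0.271/(0.182·19.3) = 0.07715 K/W
ΣR = 0.004404 + 0.2758 + 0.02870 + 0.07715 = 0.3861 K/W
Q = ΔT/ΣR = (1130 °C − 22.2 °C)/0.3861 = 2870 W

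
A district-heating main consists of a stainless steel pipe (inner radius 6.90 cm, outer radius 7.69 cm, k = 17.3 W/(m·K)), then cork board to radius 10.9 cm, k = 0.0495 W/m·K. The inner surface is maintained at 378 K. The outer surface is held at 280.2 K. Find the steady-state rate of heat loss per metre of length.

Treat each layer as a resistance in series:
  R'_stainless steel = ln(0.0769/0.0690)/(2πk) = 0.1084/(2π·17.3) = 9.972×10^-4 m·K/W
  R'_cork board = ln(0.109/0.0769)/(2πk) = 0.3488/(2π·0.0495) = 1.122 m·K/W
ΣR = 9.972×10^-4 + 1.122 = 1.123 m·K/W
Q' = ΔT/ΣR = (378 K − 280.2 K)/1.123 = 87.1 W/m

Q' = 87.1 W/m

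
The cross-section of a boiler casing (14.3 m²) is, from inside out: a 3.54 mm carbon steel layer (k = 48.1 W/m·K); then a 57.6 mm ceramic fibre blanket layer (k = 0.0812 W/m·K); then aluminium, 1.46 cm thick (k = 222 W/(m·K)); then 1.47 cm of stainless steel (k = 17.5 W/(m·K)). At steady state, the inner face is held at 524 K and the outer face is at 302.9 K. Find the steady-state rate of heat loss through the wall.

Q = 4450 W

Treat each layer as a resistance in series:
  R_carbon steel = L/(kA) = 0.00354/(48.1·14.3) = 5.147×10^-6 K/W
  R_ceramic fibre blanket = L/(kA) = 0.0576/(0.0812·14.3) = 0.04961 K/W
  R_aluminium = L/(kA) = 0.0146/(222·14.3) = 4.599×10^-6 K/W
  R_stainless steel = L/(kA) = 0.0147/(17.5·14.3) = 5.874×10^-5 K/W
ΣR = 5.147×10^-6 + 0.04961 + 4.599×10^-6 + 5.874×10^-5 = 0.04968 K/W
Q = ΔT/ΣR = (524 K − 302.9 K)/0.04968 = 4450 W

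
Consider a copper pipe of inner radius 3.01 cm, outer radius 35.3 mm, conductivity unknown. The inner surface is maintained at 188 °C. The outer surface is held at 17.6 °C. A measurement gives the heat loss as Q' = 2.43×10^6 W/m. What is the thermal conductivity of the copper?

k = 362 W/m·K

ΣR = ΔT/Q' = |188 − 17.6|/2.43×10^6 = 7.012×10^-5 m·K/W
ln(r₂/r₁)/(2πk) = 7.012×10^-5 ⇒ k = 0.1594/(2π·7.012×10^-5) = 362 W/m·K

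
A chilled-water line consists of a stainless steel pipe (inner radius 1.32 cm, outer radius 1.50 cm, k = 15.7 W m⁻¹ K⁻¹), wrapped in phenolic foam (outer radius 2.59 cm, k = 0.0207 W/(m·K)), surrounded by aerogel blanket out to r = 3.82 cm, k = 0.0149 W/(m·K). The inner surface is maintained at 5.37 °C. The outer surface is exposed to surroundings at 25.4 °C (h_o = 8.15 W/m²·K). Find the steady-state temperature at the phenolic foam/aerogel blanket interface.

Treat each layer as a resistance in series:
  R'_stainless steel = ln(0.0150/0.0132)/(2πk) = 0.1278/(2π·15.7) = 0.001296 m·K/W
  R'_phenolic foam = ln(0.0259/0.0150)/(2πk) = 0.5462/(2π·0.0207) = 4.199 m·K/W
  R'_aerogel blanket = ln(0.0382/0.0259)/(2πk) = 0.3886/(2π·0.0149) = 4.151 m·K/W
  R'_conv,out = 1/(2πr h) = 1/(2π·0.0382·8.15) = 0.5112 m·K/W
ΣR = 0.001296 + 4.199 + 4.151 + 0.5112 = 8.862 m·K/W
Q' = ΔT/ΣR = (5.37 °C − 25.4 °C)/8.862 = -2.260 W/m
From the inner boundary to the phenolic foam/aerogel blanket interface, ΣR_partial = 4.200 m·K/W.
T_interface = T_in − Q'·ΣR_partial = 5.37 °C − (-2.260)(4.200) = 14.9 °C

T = 14.9 °C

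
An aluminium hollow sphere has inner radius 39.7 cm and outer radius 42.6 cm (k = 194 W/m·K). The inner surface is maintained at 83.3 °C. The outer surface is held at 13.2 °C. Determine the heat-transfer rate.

Q = 4πk·ΔT/(1/r₁ − 1/r₂) = 4π × 194 × 70.1 / (1/0.397 − 1/0.426) = 9.97×10^5 W

Q = 997 kW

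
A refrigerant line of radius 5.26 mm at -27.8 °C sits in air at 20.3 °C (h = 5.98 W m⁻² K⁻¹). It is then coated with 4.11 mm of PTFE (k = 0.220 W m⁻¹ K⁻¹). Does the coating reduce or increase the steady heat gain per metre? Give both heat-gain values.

Critical radius for a cylinder: r_cr = k/h = 0.0368 m = 3.68 cm.
Outer radius after coating: r₂ = 0.00526 + 0.00411 = 0.00937 m.
Since r₁ < r_cr and r₂ ≤ r_cr, the coating moves toward the maximum at r_cr — heat gain rises.
Bare: R = 1/(2πr₁h) = 5.060 m·K/W; Q = 48.1/5.060 = 9.51 W/m.
Coated: R = R_cond + R_conv = 3.258 m·K/W; Q = 48.1/3.258 = 14.8 W/m.

increases: 9.51 → 14.8 W/m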